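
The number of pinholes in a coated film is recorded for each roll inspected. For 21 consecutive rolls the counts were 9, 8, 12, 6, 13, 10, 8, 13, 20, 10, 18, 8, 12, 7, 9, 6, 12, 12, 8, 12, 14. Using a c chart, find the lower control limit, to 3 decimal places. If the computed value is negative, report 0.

0.946

c̄ = (9 + 8 + 12 + 6 + 13 + 10 + 8 + 13 + 20 + 10 + 18 + 8 + 12 + 7 + 9 + 6 + 12 + 12 + 8 + 12 + 14) / 21 = 227 / 21 = 10.8095
LCL = c̄ − 3√c̄ = 10.8095 − 3 × 3.2878 = 0.9462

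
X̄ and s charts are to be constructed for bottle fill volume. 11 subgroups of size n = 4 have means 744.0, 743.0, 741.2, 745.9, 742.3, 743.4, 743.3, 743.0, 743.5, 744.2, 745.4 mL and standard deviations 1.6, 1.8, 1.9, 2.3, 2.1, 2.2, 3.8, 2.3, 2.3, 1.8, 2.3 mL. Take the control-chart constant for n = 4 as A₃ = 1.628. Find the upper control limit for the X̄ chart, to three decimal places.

X̄̄ = (744.0 + 743.0 + 741.2 + 745.9 + 742.3 + 743.4 + 743.3 + 743.0 + 743.5 + 744.2 + 745.4) / 11 = 743.5636
s̄ = (1.6 + 1.8 + 1.9 + 2.3 + 2.1 + 2.2 + 3.8 + 2.3 + 2.3 + 1.8 + 2.3) / 11 = 2.2182
UCL = X̄̄ + A₃·s̄ = 743.5636 + 1.628 × 2.2182 = 747.1748

747.175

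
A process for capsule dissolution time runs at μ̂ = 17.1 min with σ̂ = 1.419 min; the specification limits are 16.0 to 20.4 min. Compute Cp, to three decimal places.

Cp = (USL − LSL) / (6σ̂) = (20.4 − 16.0) / (6 × 1.419) = 4.4000 / 8.5140 = 0.5168

0.517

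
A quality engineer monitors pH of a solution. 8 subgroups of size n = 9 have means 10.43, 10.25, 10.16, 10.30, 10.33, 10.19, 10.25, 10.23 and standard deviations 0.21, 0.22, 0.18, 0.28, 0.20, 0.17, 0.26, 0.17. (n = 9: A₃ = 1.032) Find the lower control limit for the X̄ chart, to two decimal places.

X̄̄ = (10.43 + 10.25 + 10.16 + 10.30 + 10.33 + 10.19 + 10.25 + 10.23) / 8 = 10.2675
s̄ = (0.21 + 0.22 + 0.18 + 0.28 + 0.20 + 0.17 + 0.26 + 0.17) / 8 = 0.2112
LCL = X̄̄ − A₃·s̄ = 10.2675 − 1.032 × 0.2112 = 10.0495

10.05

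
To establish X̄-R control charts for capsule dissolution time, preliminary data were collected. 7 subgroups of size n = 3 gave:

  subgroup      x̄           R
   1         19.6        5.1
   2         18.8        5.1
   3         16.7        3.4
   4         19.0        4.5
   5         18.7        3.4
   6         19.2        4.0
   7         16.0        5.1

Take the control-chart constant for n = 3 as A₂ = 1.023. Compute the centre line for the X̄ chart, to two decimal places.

18.29

X̄̄ = (19.6 + 18.8 + 16.7 + 19.0 + 18.7 + 19.2 + 16.0) / 7 = 128.0000 / 7 = 18.2857
CL = X̄̄ = 18.2857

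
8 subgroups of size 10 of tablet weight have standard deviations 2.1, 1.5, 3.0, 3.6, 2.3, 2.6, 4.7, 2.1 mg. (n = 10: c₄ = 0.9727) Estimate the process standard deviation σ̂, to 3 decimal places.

s̄ = (2.1 + 1.5 + 3.0 + 3.6 + 2.3 + 2.6 + 4.7 + 2.1) / 8 = 2.7375
σ̂ = s̄ / c₄ = 2.7375 / 0.9727 = 2.8143

2.814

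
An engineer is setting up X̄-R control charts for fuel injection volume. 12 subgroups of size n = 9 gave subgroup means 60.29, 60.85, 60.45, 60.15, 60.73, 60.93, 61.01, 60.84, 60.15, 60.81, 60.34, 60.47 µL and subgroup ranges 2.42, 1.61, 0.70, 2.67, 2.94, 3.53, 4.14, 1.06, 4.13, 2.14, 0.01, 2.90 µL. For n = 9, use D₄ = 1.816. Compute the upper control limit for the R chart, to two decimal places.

4.28

R̄ = (2.42 + 1.61 + 0.70 + 2.67 + 2.94 + 3.53 + 4.14 + 1.06 + 4.13 + 2.14 + 0.01 + 2.90) / 12 = 28.2500 / 12 = 2.3542
UCL_R = D₄·R̄ = 1.816 × 2.3542 = 4.2752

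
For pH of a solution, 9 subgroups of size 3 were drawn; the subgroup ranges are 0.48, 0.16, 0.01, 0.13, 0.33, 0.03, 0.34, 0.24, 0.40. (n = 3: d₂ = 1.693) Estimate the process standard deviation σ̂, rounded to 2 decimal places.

0.14

R̄ = (0.48 + 0.16 + 0.01 + 0.13 + 0.33 + 0.03 + 0.34 + 0.24 + 0.40) / 9 = 0.2356
σ̂ = R̄ / d₂ = 0.2356 / 1.693 = 0.1391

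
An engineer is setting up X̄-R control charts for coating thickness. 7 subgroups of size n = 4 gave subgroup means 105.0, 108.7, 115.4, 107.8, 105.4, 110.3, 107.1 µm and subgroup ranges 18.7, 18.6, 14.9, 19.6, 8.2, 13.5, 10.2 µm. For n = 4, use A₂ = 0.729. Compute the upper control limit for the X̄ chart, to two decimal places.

X̄̄ = (105.0 + 108.7 + 115.4 + 107.8 + 105.4 + 110.3 + 107.1) / 7 = 759.7000 / 7 = 108.5286
R̄ = (18.7 + 18.6 + 14.9 + 19.6 + 8.2 + 13.5 + 10.2) / 7 = 103.7000 / 7 = 14.8143
UCL = X̄̄ + A₂·R̄ = 108.5286 + 0.729 × 14.8143 = 119.3282

119.33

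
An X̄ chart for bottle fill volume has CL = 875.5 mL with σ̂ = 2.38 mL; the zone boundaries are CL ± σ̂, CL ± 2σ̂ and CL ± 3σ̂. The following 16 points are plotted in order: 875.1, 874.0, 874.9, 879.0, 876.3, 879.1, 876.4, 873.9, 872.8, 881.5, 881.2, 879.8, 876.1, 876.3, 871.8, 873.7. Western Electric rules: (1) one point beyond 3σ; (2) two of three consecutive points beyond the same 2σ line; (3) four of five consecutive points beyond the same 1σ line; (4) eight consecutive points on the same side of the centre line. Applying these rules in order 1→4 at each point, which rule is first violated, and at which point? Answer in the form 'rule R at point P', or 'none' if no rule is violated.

rule 2 at point 11

Zone of each point (C = within 1σ̂, B = 1σ̂–2σ̂, A = 2σ̂–3σ̂, * = beyond 3σ̂; sign = side of CL): 1:-C, 2:-C, 3:-C, 4:+B, 5:+C, 6:+B, 7:+C, 8:-C, 9:-B, 10:+A, 11:+A, 12:+B, 13:+C, 14:+C, 15:-B, 16:-C
Rule 2 (two of three consecutive points beyond the same 2σ limit) is satisfied at point 11.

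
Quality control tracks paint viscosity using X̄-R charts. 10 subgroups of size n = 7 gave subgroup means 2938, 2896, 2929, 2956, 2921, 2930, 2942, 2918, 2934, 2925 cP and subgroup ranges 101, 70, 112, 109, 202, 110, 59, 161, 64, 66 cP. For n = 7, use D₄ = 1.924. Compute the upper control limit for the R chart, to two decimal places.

202.79

R̄ = (101 + 70 + 112 + 109 + 202 + 110 + 59 + 161 + 64 + 66) / 10 = 1054.0000 / 10 = 105.4000
UCL_R = D₄·R̄ = 1.924 × 105.4000 = 202.7896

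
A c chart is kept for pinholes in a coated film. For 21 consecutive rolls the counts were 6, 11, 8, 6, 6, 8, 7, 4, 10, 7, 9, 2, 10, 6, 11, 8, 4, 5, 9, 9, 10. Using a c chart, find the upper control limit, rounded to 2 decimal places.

c̄ = (6 + 11 + 8 + 6 + 6 + 8 + 7 + 4 + 10 + 7 + 9 + 2 + 10 + 6 + 11 + 8 + 4 + 5 + 9 + 9 + 10) / 21 = 156 / 21 = 7.4286
UCL = c̄ + 3√c̄ = 7.4286 + 3 × √7.4286 = 7.4286 + 3 × 2.7255 = 15.6052

15.61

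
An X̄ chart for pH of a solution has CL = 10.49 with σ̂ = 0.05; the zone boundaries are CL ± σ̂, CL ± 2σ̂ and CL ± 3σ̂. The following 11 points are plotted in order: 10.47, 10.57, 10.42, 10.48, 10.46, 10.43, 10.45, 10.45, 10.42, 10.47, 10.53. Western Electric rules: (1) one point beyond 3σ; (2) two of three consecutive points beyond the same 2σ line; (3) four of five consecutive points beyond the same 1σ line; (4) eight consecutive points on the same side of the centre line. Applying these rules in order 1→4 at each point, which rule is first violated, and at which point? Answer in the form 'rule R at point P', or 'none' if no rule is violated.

Zone of each point (C = within 1σ̂, B = 1σ̂–2σ̂, A = 2σ̂–3σ̂, * = beyond 3σ̂; sign = side of CL): 1:-C, 2:+B, 3:-B, 4:-C, 5:-C, 6:-B, 7:-C, 8:-C, 9:-B, 10:-C, 11:+C
Rule 4 (eight consecutive points on the same side of the centre line) is satisfied at point 10.

rule 4 at point 10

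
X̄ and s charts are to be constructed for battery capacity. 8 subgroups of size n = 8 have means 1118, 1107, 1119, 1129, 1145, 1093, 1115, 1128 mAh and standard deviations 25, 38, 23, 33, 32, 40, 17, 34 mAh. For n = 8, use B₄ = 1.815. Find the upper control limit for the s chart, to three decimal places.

s̄ = (25 + 38 + 23 + 33 + 32 + 40 + 17 + 34) / 8 = 30.2500
UCL_s = B₄·s̄ = 1.815 × 30.2500 = 54.9037

54.904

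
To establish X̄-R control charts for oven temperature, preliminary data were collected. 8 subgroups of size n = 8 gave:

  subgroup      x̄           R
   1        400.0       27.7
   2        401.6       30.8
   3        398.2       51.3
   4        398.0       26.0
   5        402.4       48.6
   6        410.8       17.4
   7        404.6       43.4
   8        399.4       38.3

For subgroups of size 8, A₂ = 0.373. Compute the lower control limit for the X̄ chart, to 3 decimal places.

388.657

X̄̄ = (400.0 + 401.6 + 398.2 + 398.0 + 402.4 + 410.8 + 404.6 + 399.4) / 8 = 3215.0000 / 8 = 401.8750
R̄ = (27.7 + 30.8 + 51.3 + 26.0 + 48.6 + 17.4 + 43.4 + 38.3) / 8 = 283.5000 / 8 = 35.4375
LCL = X̄̄ − A₂·R̄ = 401.8750 − 0.373 × 35.4375 = 388.6568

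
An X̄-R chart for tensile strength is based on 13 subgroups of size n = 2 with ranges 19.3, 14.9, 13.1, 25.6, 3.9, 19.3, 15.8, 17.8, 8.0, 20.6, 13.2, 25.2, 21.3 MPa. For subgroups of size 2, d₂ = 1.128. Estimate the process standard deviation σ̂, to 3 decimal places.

14.866

R̄ = (19.3 + 14.9 + 13.1 + 25.6 + 3.9 + 19.3 + 15.8 + 17.8 + 8.0 + 20.6 + 13.2 + 25.2 + 21.3) / 13 = 16.7692
σ̂ = R̄ / d₂ = 16.7692 / 1.128 = 14.8663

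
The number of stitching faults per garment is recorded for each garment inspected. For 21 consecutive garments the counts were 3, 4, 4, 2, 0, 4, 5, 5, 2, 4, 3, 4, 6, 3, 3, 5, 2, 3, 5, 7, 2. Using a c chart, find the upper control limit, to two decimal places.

9.33

c̄ = (3 + 4 + 4 + 2 + 0 + 4 + 5 + 5 + 2 + 4 + 3 + 4 + 6 + 3 + 3 + 5 + 2 + 3 + 5 + 7 + 2) / 21 = 76 / 21 = 3.6190
UCL = c̄ + 3√c̄ = 3.6190 + 3 × √3.6190 = 3.6190 + 3 × 1.9024 = 9.3262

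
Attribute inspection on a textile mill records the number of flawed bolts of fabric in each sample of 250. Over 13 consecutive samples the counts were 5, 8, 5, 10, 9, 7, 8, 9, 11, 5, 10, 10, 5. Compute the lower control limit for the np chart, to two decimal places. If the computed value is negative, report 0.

p̄ = Σdᵢ / (k·n) = 102 / (13 × 250) = 0.03138
LCL = np̄ − 3·√(np̄(1−p̄)) = 7.8462 − 3 × 2.7568 = -0.4242 → 0 (negative, so LCL = 0)

0.00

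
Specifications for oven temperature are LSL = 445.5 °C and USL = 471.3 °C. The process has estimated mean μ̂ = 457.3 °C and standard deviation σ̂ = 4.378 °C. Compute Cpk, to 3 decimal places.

Cpu = (USL − μ̂) / (3σ̂) = (471.3 − 457.3) / (3 × 4.378) = 1.0659; Cpl = (μ̂ − LSL) / (3σ̂) = (457.3 − 445.5) / (3 × 4.378) = 0.8984; Cpk = min(Cpu, Cpl) = 0.8984

0.898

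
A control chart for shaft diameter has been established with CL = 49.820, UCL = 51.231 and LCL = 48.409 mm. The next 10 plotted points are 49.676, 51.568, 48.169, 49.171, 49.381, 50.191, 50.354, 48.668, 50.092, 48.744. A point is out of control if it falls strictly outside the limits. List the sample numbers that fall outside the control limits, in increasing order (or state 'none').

2, 3

Compare each point to [48.409, 51.231]: sample 2 = 51.568 > UCL; sample 3 = 48.169 < LCL.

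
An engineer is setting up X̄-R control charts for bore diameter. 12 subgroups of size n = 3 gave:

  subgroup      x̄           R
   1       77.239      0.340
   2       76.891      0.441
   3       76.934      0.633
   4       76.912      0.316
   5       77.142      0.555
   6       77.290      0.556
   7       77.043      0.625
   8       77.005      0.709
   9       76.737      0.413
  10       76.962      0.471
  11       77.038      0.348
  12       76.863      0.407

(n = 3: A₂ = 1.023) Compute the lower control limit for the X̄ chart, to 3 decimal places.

76.509

X̄̄ = (77.239 + 76.891 + 76.934 + 76.912 + 77.142 + 77.290 + 77.043 + 77.005 + 76.737 + 76.962 + 77.038 + 76.863) / 12 = 924.0560 / 12 = 77.0047
R̄ = (0.340 + 0.441 + 0.633 + 0.316 + 0.555 + 0.556 + 0.625 + 0.709 + 0.413 + 0.471 + 0.348 + 0.407) / 12 = 5.8140 / 12 = 0.4845
LCL = X̄̄ − A₂·R̄ = 77.0047 − 1.023 × 0.4845 = 76.5090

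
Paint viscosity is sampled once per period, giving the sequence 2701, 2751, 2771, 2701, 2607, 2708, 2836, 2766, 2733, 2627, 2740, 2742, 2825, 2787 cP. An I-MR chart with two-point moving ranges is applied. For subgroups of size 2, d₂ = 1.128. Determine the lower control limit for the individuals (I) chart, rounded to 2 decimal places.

X̄ = (2701 + 2751 + 2771 + 2701 + 2607 + 2708 + 2836 + 2766 + 2733 + 2627 + 2740 + 2742 + 2825 + 2787) / 14 = 2735.3571
Moving ranges: 50, 20, 70, 94, 101, 128, 70, 33, 106, 113, 2, 83, 38; M̄R̄ = 908.0000 / 13 = 69.8462
LCL = X̄ − 3·M̄R̄/d₂ = 2735.3571 − 3 × 69.8462 / 1.128 = 2549.5961

2549.60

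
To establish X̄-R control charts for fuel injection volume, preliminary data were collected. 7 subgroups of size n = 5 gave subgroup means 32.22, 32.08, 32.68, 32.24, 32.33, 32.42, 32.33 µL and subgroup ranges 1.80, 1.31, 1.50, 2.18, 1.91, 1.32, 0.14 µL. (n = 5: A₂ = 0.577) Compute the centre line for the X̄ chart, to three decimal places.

X̄̄ = (32.22 + 32.08 + 32.68 + 32.24 + 32.33 + 32.42 + 32.33) / 7 = 226.3000 / 7 = 32.3286
CL = X̄̄ = 32.3286

32.329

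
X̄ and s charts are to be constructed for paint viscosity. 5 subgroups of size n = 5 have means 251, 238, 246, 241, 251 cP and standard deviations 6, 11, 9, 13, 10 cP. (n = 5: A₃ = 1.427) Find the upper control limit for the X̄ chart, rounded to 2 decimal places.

X̄̄ = (251 + 238 + 246 + 241 + 251) / 5 = 245.4000
s̄ = (6 + 11 + 9 + 13 + 10) / 5 = 9.8000
UCL = X̄̄ + A₃·s̄ = 245.4000 + 1.427 × 9.8000 = 259.3846

259.38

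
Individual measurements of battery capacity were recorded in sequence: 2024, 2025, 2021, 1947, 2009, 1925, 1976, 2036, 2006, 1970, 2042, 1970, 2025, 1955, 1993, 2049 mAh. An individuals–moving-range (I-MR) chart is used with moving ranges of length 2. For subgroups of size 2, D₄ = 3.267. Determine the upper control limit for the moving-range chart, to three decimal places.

166.617

Moving ranges: 1, 4, 74, 62, 84, 51, 60, 30, 36, 72, 72, 55, 70, 38, 56; M̄R̄ = 765.0000 / 15 = 51.0000
UCL_MR = D₄·M̄R̄ = 3.267 × 51.0000 = 166.6170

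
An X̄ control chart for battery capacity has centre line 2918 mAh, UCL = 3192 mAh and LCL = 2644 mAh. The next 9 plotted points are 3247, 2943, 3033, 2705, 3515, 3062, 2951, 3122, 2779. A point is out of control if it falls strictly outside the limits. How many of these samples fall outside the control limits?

Compare each point to [2644, 3192]: sample 1 = 3247 > UCL; sample 5 = 3515 > UCL.

2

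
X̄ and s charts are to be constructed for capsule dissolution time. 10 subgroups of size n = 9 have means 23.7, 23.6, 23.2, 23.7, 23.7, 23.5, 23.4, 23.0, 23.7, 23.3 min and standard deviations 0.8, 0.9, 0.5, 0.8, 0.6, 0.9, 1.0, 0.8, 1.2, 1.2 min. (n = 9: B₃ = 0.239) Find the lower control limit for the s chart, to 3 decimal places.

s̄ = (0.8 + 0.9 + 0.5 + 0.8 + 0.6 + 0.9 + 1.0 + 0.8 + 1.2 + 1.2) / 10 = 0.8700
LCL_s = B₃·s̄ = 0.239 × 0.8700 = 0.2079

0.208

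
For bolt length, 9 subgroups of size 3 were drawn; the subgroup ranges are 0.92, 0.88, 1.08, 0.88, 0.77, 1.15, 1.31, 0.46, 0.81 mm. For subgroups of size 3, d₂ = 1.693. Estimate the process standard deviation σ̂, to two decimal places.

R̄ = (0.92 + 0.88 + 1.08 + 0.88 + 0.77 + 1.15 + 1.31 + 0.46 + 0.81) / 9 = 0.9178
σ̂ = R̄ / d₂ = 0.9178 / 1.693 = 0.5421

0.54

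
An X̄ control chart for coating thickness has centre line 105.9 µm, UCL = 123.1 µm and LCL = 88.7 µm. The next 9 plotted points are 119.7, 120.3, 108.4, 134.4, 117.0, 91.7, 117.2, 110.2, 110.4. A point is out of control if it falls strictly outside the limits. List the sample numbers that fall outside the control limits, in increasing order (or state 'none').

4

Compare each point to [88.7, 123.1]: sample 4 = 134.4 > UCL.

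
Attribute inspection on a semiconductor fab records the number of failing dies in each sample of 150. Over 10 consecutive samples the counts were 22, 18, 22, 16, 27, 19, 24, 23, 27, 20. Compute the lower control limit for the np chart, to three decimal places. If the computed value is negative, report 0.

8.851

p̄ = Σdᵢ / (k·n) = 218 / (10 × 150) = 0.14533
LCL = np̄ − 3·√(np̄(1−p̄)) = 21.8000 − 3 × 4.3164 = 8.8507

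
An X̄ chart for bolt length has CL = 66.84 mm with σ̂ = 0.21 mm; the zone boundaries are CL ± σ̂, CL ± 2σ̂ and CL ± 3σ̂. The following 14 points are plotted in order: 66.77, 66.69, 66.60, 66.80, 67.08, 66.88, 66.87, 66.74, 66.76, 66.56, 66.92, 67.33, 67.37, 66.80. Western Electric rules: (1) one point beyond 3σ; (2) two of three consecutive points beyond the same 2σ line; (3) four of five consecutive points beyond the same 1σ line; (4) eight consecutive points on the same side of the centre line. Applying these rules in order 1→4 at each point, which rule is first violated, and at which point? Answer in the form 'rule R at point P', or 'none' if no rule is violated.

rule 2 at point 13

Zone of each point (C = within 1σ̂, B = 1σ̂–2σ̂, A = 2σ̂–3σ̂, * = beyond 3σ̂; sign = side of CL): 1:-C, 2:-C, 3:-B, 4:-C, 5:+B, 6:+C, 7:+C, 8:-C, 9:-C, 10:-B, 11:+C, 12:+A, 13:+A, 14:-C
Rule 2 (two of three consecutive points beyond the same 2σ limit) is satisfied at point 13.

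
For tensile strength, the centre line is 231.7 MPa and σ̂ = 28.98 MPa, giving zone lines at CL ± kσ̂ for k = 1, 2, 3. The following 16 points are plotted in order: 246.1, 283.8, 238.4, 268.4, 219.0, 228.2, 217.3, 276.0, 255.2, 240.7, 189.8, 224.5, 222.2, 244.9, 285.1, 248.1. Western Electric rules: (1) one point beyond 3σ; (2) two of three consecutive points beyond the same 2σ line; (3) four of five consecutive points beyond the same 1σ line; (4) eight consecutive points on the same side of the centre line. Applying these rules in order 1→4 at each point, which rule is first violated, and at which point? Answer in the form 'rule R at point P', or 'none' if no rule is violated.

none

Zone of each point (C = within 1σ̂, B = 1σ̂–2σ̂, A = 2σ̂–3σ̂, * = beyond 3σ̂; sign = side of CL): 1:+C, 2:+B, 3:+C, 4:+B, 5:-C, 6:-C, 7:-C, 8:+B, 9:+C, 10:+C, 11:-B, 12:-C, 13:-C, 14:+C, 15:+B, 16:+C
No rule fires across all 16 points.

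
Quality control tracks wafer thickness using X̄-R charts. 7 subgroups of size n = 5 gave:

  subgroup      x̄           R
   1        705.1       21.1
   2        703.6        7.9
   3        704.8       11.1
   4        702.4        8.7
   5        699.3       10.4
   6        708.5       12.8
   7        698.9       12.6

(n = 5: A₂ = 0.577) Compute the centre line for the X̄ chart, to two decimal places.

X̄̄ = (705.1 + 703.6 + 704.8 + 702.4 + 699.3 + 708.5 + 698.9) / 7 = 4922.6000 / 7 = 703.2286
CL = X̄̄ = 703.2286

703.23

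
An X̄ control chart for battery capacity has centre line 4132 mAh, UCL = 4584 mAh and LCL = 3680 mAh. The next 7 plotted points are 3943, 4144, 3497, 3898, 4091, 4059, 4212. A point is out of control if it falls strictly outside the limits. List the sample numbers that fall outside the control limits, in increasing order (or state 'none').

3

Compare each point to [3680, 4584]: sample 3 = 3497 < LCL.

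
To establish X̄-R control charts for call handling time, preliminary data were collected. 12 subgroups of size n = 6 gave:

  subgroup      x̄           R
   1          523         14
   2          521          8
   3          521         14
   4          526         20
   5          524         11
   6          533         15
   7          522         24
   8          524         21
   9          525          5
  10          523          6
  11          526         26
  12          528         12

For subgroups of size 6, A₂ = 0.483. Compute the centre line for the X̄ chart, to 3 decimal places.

X̄̄ = (523 + 521 + 521 + 526 + 524 + 533 + 522 + 524 + 525 + 523 + 526 + 528) / 12 = 6296.0000 / 12 = 524.6667
CL = X̄̄ = 524.6667

524.667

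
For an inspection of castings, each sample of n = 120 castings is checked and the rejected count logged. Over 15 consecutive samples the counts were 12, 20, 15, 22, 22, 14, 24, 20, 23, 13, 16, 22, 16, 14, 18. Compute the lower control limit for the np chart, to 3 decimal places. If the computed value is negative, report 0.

6.314

p̄ = Σdᵢ / (k·n) = 271 / (15 × 120) = 0.15056
LCL = np̄ − 3·√(np̄(1−p̄)) = 18.0667 − 3 × 3.9175 = 6.3142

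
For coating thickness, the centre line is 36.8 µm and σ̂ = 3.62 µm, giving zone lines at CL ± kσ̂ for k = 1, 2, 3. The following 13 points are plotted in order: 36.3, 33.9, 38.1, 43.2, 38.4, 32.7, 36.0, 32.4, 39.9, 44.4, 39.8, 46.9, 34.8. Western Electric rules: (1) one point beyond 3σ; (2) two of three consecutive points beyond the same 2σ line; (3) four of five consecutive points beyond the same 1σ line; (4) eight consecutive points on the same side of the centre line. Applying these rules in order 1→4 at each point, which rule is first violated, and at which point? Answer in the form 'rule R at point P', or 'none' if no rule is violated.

rule 2 at point 12

Zone of each point (C = within 1σ̂, B = 1σ̂–2σ̂, A = 2σ̂–3σ̂, * = beyond 3σ̂; sign = side of CL): 1:-C, 2:-C, 3:+C, 4:+B, 5:+C, 6:-B, 7:-C, 8:-B, 9:+C, 10:+A, 11:+C, 12:+A, 13:-C
Rule 2 (two of three consecutive points beyond the same 2σ limit) is satisfied at point 12.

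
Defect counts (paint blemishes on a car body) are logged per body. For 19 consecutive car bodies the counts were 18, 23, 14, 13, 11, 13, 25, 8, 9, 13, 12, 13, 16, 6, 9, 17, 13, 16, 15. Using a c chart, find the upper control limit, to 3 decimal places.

25.077

c̄ = (18 + 23 + 14 + 13 + 11 + 13 + 25 + 8 + 9 + 13 + 12 + 13 + 16 + 6 + 9 + 17 + 13 + 16 + 15) / 19 = 264 / 19 = 13.8947
UCL = c̄ + 3√c̄ = 13.8947 + 3 × √13.8947 = 13.8947 + 3 × 3.7276 = 25.0774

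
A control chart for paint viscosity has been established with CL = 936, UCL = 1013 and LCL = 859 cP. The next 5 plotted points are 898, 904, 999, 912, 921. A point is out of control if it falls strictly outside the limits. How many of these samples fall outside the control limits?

0

All 5 points lie within [859, 1013].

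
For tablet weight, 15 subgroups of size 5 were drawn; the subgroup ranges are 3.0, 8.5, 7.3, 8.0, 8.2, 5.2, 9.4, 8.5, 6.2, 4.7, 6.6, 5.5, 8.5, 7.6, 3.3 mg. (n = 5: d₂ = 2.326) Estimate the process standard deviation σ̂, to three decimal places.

2.880

R̄ = (3.0 + 8.5 + 7.3 + 8.0 + 8.2 + 5.2 + 9.4 + 8.5 + 6.2 + 4.7 + 6.6 + 5.5 + 8.5 + 7.6 + 3.3) / 15 = 6.7000
σ̂ = R̄ / d₂ = 6.7000 / 2.326 = 2.8805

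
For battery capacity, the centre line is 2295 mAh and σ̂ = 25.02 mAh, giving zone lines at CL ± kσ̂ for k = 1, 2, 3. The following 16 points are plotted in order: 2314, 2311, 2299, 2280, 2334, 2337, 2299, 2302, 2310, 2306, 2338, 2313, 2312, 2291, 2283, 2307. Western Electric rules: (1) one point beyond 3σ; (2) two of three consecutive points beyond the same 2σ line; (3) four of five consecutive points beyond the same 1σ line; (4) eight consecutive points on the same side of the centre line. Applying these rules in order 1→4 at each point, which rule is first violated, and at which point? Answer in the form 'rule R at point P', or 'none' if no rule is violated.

rule 4 at point 12

Zone of each point (C = within 1σ̂, B = 1σ̂–2σ̂, A = 2σ̂–3σ̂, * = beyond 3σ̂; sign = side of CL): 1:+C, 2:+C, 3:+C, 4:-C, 5:+B, 6:+B, 7:+C, 8:+C, 9:+C, 10:+C, 11:+B, 12:+C, 13:+C, 14:-C, 15:-C, 16:+C
Rule 4 (eight consecutive points on the same side of the centre line) is satisfied at point 12.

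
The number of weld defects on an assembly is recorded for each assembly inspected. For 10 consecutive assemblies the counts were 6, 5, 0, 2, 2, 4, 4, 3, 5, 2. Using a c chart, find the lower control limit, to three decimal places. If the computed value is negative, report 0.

c̄ = (6 + 5 + 0 + 2 + 2 + 4 + 4 + 3 + 5 + 2) / 10 = 33 / 10 = 3.3000
LCL = c̄ − 3√c̄ = 3.3000 − 3 × 1.8166 = -2.1498 → 0 (cannot be negative)

0.000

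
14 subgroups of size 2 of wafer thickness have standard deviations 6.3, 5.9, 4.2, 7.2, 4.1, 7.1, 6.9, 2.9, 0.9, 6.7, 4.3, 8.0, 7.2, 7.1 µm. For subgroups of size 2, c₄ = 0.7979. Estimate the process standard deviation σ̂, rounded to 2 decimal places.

7.05

s̄ = (6.3 + 5.9 + 4.2 + 7.2 + 4.1 + 7.1 + 6.9 + 2.9 + 0.9 + 6.7 + 4.3 + 8.0 + 7.2 + 7.1) / 14 = 5.6286
σ̂ = s̄ / c₄ = 5.6286 / 0.7979 = 7.0542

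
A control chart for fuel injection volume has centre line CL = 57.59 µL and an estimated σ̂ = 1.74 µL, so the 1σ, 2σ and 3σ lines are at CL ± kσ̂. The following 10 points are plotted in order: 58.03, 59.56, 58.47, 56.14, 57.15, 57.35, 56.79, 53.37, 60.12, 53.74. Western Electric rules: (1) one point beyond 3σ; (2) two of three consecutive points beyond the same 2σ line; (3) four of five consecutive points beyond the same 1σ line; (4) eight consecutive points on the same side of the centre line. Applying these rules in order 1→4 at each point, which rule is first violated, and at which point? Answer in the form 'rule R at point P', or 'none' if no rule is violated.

Zone of each point (C = within 1σ̂, B = 1σ̂–2σ̂, A = 2σ̂–3σ̂, * = beyond 3σ̂; sign = side of CL): 1:+C, 2:+B, 3:+C, 4:-C, 5:-C, 6:-C, 7:-C, 8:-A, 9:+B, 10:-A
Rule 2 (two of three consecutive points beyond the same 2σ limit) is satisfied at point 10.

rule 2 at point 10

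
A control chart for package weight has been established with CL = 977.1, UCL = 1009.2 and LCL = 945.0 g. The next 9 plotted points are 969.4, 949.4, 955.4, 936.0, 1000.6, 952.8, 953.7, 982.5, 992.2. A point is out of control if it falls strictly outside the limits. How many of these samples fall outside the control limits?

Compare each point to [945.0, 1009.2]: sample 4 = 936.0 < LCL.

1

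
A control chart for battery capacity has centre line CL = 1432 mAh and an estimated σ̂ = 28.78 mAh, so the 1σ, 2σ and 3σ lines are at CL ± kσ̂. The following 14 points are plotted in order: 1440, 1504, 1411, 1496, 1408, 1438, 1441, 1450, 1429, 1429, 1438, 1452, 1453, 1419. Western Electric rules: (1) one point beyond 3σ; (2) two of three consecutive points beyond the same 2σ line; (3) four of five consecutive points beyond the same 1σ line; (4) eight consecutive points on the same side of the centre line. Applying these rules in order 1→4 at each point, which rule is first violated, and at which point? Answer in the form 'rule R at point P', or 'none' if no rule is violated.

rule 2 at point 4

Zone of each point (C = within 1σ̂, B = 1σ̂–2σ̂, A = 2σ̂–3σ̂, * = beyond 3σ̂; sign = side of CL): 1:+C, 2:+A, 3:-C, 4:+A, 5:-C, 6:+C, 7:+C, 8:+C, 9:-C, 10:-C, 11:+C, 12:+C, 13:+C, 14:-C
Rule 2 (two of three consecutive points beyond the same 2σ limit) is satisfied at point 4.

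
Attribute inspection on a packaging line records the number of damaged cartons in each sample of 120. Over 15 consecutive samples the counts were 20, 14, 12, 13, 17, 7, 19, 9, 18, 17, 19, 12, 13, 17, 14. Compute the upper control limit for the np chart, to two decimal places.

25.52

p̄ = Σdᵢ / (k·n) = 221 / (15 × 120) = 0.12278
UCL = np̄ + 3·√(np̄(1−p̄)) = 14.7333 + 3 × √(14.7333×0.87722) = 14.7333 + 3 × 3.5951 = 25.5185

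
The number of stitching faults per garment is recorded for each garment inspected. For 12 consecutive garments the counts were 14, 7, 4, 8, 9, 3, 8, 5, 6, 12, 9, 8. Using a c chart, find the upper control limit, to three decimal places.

c̄ = (14 + 7 + 4 + 8 + 9 + 3 + 8 + 5 + 6 + 12 + 9 + 8) / 12 = 93 / 12 = 7.7500
UCL = c̄ + 3√c̄ = 7.7500 + 3 × √7.7500 = 7.7500 + 3 × 2.7839 = 16.1016

16.102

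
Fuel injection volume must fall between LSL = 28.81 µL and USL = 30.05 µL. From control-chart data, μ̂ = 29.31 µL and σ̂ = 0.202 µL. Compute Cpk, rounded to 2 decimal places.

0.83

Cpu = (USL − μ̂) / (3σ̂) = (30.05 − 29.31) / (3 × 0.202) = 1.2211; Cpl = (μ̂ − LSL) / (3σ̂) = (29.31 − 28.81) / (3 × 0.202) = 0.8251; Cpk = min(Cpu, Cpl) = 0.8251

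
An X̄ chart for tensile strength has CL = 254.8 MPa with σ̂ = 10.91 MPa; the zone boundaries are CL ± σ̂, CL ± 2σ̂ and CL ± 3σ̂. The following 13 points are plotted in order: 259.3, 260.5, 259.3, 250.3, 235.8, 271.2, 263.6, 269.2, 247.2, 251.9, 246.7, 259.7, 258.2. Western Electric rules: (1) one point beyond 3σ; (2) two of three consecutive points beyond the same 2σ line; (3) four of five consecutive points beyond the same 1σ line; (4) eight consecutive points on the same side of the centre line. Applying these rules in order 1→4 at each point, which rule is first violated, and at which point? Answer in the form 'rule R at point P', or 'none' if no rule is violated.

none

Zone of each point (C = within 1σ̂, B = 1σ̂–2σ̂, A = 2σ̂–3σ̂, * = beyond 3σ̂; sign = side of CL): 1:+C, 2:+C, 3:+C, 4:-C, 5:-B, 6:+B, 7:+C, 8:+B, 9:-C, 10:-C, 11:-C, 12:+C, 13:+C
No rule fires across all 13 points.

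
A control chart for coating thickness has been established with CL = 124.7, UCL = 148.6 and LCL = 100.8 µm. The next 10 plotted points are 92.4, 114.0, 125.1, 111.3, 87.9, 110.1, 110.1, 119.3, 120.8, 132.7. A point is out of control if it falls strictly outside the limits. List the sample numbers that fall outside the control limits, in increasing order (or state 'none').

1, 5

Compare each point to [100.8, 148.6]: sample 1 = 92.4 < LCL; sample 5 = 87.9 < LCL.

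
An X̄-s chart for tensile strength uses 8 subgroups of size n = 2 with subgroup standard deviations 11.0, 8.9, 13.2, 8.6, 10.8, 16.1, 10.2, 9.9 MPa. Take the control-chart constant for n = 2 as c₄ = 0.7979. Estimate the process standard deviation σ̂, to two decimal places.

s̄ = (11.0 + 8.9 + 13.2 + 8.6 + 10.8 + 16.1 + 10.2 + 9.9) / 8 = 11.0875
σ̂ = s̄ / c₄ = 11.0875 / 0.7979 = 13.8959

13.90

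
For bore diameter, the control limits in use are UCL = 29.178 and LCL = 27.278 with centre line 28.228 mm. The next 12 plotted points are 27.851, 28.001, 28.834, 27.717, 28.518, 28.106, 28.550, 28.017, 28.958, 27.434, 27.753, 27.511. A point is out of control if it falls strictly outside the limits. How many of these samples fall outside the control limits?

All 12 points lie within [27.278, 29.178].

0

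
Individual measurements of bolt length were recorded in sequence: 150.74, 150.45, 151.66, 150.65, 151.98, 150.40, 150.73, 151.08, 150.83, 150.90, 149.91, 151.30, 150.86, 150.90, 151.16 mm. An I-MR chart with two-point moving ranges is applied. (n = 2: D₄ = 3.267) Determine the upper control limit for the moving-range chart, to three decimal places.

Moving ranges: 0.29, 1.21, 1.01, 1.33, 1.58, 0.33, 0.35, 0.25, 0.07, 0.99, 1.39, 0.44, 0.04, 0.26; M̄R̄ = 9.5400 / 14 = 0.6814
UCL_MR = D₄·M̄R̄ = 3.267 × 0.6814 = 2.2262

2.226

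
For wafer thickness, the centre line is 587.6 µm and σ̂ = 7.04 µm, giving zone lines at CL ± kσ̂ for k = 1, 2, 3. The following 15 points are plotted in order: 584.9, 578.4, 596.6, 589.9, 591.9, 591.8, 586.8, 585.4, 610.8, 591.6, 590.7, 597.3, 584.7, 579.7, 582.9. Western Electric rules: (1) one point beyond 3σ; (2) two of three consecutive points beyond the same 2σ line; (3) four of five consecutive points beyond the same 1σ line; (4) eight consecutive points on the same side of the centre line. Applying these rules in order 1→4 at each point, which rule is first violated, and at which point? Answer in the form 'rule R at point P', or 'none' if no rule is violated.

Zone of each point (C = within 1σ̂, B = 1σ̂–2σ̂, A = 2σ̂–3σ̂, * = beyond 3σ̂; sign = side of CL): 1:-C, 2:-B, 3:+B, 4:+C, 5:+C, 6:+C, 7:-C, 8:-C, 9:+*, 10:+C, 11:+C, 12:+B, 13:-C, 14:-B, 15:-C
Rule 1 (one point beyond the 3σ limits) is satisfied at point 9.

rule 1 at point 9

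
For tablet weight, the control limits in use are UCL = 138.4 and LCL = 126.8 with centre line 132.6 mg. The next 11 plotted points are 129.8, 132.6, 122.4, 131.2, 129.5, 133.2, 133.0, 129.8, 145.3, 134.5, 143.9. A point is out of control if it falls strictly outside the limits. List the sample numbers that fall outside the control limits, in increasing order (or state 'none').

3, 9, 11

Compare each point to [126.8, 138.4]: sample 3 = 122.4 < LCL; sample 9 = 145.3 > UCL; sample 11 = 143.9 > UCL.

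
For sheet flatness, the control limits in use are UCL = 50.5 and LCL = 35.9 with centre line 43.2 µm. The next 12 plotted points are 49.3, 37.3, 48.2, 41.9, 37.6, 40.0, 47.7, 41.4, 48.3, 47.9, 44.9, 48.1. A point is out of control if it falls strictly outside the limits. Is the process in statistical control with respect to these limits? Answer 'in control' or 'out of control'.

All 12 points lie within [35.9, 50.5].

in control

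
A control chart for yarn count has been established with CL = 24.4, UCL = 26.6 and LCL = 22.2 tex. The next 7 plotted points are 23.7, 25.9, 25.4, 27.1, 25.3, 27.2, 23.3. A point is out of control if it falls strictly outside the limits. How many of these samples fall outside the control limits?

Compare each point to [22.2, 26.6]: sample 4 = 27.1 > UCL; sample 6 = 27.2 > UCL.

2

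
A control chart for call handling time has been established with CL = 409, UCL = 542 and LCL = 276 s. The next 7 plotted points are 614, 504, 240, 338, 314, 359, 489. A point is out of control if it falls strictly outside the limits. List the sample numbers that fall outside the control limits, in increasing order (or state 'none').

1, 3

Compare each point to [276, 542]: sample 1 = 614 > UCL; sample 3 = 240 < LCL.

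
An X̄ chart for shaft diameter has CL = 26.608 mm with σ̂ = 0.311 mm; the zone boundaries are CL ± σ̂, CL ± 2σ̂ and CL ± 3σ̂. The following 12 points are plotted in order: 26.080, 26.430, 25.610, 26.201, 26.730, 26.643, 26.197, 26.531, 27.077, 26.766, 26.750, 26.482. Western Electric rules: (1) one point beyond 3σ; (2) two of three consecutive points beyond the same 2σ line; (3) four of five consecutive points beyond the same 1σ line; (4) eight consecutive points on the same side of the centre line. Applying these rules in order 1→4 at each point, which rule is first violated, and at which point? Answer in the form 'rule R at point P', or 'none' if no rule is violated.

rule 1 at point 3

Zone of each point (C = within 1σ̂, B = 1σ̂–2σ̂, A = 2σ̂–3σ̂, * = beyond 3σ̂; sign = side of CL): 1:-B, 2:-C, 3:-*, 4:-B, 5:+C, 6:+C, 7:-B, 8:-C, 9:+B, 10:+C, 11:+C, 12:-C
Rule 1 (one point beyond the 3σ limits) is satisfied at point 3.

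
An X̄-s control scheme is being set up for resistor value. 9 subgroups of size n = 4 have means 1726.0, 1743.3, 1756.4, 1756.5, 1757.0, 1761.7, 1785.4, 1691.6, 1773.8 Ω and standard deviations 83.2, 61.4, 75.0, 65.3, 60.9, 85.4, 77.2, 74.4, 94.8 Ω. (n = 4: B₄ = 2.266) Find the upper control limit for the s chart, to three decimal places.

s̄ = (83.2 + 61.4 + 75.0 + 65.3 + 60.9 + 85.4 + 77.2 + 74.4 + 94.8) / 9 = 75.2889
UCL_s = B₄·s̄ = 2.266 × 75.2889 = 170.6046

170.605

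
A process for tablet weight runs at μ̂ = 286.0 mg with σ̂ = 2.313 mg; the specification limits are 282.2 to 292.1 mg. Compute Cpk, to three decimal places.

Cpu = (USL − μ̂) / (3σ̂) = (292.1 − 286.0) / (3 × 2.313) = 0.8791; Cpl = (μ̂ − LSL) / (3σ̂) = (286.0 − 282.2) / (3 × 2.313) = 0.5476; Cpk = min(Cpu, Cpl) = 0.5476

0.548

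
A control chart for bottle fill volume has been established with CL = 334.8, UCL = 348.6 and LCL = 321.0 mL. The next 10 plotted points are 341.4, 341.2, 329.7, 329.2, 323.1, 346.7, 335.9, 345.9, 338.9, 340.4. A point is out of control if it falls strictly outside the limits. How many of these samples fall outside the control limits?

0

All 10 points lie within [321.0, 348.6].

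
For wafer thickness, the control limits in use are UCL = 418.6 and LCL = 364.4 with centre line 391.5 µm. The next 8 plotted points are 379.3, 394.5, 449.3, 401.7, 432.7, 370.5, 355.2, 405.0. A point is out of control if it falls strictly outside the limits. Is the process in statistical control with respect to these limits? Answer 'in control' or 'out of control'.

out of control

Compare each point to [364.4, 418.6]: sample 3 = 449.3 > UCL; sample 5 = 432.7 > UCL; sample 7 = 355.2 < LCL.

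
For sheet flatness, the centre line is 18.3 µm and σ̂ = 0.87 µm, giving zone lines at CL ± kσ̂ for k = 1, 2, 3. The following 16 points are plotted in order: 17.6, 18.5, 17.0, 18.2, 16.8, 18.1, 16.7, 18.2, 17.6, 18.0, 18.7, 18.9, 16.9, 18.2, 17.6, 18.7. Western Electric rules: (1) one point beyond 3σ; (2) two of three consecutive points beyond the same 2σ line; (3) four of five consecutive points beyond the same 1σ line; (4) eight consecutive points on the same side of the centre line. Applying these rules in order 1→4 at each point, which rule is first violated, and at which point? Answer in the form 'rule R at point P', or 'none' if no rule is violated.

rule 4 at point 10

Zone of each point (C = within 1σ̂, B = 1σ̂–2σ̂, A = 2σ̂–3σ̂, * = beyond 3σ̂; sign = side of CL): 1:-C, 2:+C, 3:-B, 4:-C, 5:-B, 6:-C, 7:-B, 8:-C, 9:-C, 10:-C, 11:+C, 12:+C, 13:-B, 14:-C, 15:-C, 16:+C
Rule 4 (eight consecutive points on the same side of the centre line) is satisfied at point 10.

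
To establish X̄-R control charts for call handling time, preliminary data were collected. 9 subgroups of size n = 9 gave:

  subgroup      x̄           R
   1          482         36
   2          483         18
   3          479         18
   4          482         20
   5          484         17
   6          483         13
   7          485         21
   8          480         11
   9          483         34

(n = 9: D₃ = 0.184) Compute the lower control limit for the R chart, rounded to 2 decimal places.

3.84

R̄ = (36 + 18 + 18 + 20 + 17 + 13 + 21 + 11 + 34) / 9 = 188.0000 / 9 = 20.8889
LCL_R = D₃·R̄ = 0.184 × 20.8889 = 3.8436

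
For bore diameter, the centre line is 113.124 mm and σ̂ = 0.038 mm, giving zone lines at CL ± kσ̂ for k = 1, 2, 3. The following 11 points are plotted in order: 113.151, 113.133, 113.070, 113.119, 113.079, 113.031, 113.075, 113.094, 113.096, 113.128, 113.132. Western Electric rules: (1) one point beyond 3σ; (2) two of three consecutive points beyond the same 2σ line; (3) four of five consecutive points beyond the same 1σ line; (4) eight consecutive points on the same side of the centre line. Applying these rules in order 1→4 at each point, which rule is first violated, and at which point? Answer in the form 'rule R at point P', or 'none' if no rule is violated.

Zone of each point (C = within 1σ̂, B = 1σ̂–2σ̂, A = 2σ̂–3σ̂, * = beyond 3σ̂; sign = side of CL): 1:+C, 2:+C, 3:-B, 4:-C, 5:-B, 6:-A, 7:-B, 8:-C, 9:-C, 10:+C, 11:+C
Rule 3 (four of five consecutive points beyond the same 1σ limit) is satisfied at point 7.

rule 3 at point 7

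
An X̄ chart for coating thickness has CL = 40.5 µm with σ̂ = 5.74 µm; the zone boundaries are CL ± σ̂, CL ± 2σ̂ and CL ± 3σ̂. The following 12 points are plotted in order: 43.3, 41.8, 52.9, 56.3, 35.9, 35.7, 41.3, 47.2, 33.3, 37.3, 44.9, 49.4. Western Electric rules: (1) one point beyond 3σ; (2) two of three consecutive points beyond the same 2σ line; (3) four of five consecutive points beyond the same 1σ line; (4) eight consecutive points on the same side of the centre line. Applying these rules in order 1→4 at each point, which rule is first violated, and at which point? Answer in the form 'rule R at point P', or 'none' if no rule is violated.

Zone of each point (C = within 1σ̂, B = 1σ̂–2σ̂, A = 2σ̂–3σ̂, * = beyond 3σ̂; sign = side of CL): 1:+C, 2:+C, 3:+A, 4:+A, 5:-C, 6:-C, 7:+C, 8:+B, 9:-B, 10:-C, 11:+C, 12:+B
Rule 2 (two of three consecutive points beyond the same 2σ limit) is satisfied at point 4.

rule 2 at point 4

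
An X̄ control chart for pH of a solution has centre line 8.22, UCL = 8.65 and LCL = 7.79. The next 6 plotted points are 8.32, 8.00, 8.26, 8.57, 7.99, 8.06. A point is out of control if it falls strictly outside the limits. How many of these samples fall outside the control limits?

0

All 6 points lie within [7.79, 8.65].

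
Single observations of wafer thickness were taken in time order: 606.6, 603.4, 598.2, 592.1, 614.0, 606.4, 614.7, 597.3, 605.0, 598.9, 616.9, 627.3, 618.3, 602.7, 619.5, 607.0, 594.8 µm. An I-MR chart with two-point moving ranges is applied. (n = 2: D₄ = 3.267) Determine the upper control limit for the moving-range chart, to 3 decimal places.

Moving ranges: 3.2, 5.2, 6.1, 21.9, 7.6, 8.3, 17.4, 7.7, 6.1, 18.0, 10.4, 9.0, 15.6, 16.8, 12.5, 12.2; M̄R̄ = 178.0000 / 16 = 11.1250
UCL_MR = D₄·M̄R̄ = 3.267 × 11.1250 = 36.3454

36.345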